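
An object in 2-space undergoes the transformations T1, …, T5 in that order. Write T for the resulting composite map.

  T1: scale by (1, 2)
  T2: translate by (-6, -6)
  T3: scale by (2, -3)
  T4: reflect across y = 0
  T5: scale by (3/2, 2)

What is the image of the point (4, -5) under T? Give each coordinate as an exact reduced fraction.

T(p) = (-6, -96)

T1 scale by (1, 2): (4, -5) → (4, -10)
T2 translate by (-6, -6): (4, -10) → (-2, -16)
T3 scale by (2, -3): (-2, -16) → (-4, 48)
T4 reflect across y = 0: (-4, 48) → (-4, -48)
T5 scale by (3/2, 2): (-4, -48) → (-6, -96)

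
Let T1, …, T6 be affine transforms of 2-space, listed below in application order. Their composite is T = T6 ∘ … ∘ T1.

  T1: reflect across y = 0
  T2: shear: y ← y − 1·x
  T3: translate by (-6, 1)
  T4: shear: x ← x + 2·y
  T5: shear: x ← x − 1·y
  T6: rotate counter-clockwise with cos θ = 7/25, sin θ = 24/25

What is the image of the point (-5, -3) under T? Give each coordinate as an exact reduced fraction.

T(p) = (-46/5, 3/5)

T1 reflect across y = 0: (-5, -3) → (-5, 3)
T2 shear: y ← y − 1·x: (-5, 3) → (-5, 8)
T3 translate by (-6, 1): (-5, 8) → (-11, 9)
T4 shear: x ← x + 2·y: (-11, 9) → (7, 9)
T5 shear: x ← x − 1·y: (7, 9) → (-2, 9)
T6 rotate counter-clockwise with cos θ = 7/25, sin θ = 24/25: (-2, 9) → (-46/5, 3/5)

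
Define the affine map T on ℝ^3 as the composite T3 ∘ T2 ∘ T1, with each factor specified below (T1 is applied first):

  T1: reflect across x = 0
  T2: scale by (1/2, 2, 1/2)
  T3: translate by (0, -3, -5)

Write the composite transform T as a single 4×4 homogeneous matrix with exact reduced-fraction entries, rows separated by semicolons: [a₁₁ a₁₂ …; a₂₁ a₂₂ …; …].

T = [-1/2 0 0 0; 0 2 0 -3; 0 0 1/2 -5; 0 0 0 1]

T1 = [-1 0 0 0; 0 1 0 0; 0 0 1 0; 0 0 0 1]
T2·T1 = [-1/2 0 0 0; 0 2 0 0; 0 0 1/2 0; 0 0 0 1]
T3·…·T1 = [-1/2 0 0 0; 0 2 0 -3; 0 0 1/2 -5; 0 0 0 1]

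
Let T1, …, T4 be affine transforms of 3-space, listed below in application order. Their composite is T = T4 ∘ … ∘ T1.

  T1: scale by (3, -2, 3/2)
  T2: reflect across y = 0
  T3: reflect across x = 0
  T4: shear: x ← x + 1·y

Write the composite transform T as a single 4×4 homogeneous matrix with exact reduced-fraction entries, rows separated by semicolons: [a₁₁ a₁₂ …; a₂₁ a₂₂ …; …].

T = [-3 2 0 0; 0 2 0 0; 0 0 3/2 0; 0 0 0 1]

T1 = [3 0 0 0; 0 -2 0 0; 0 0 3/2 0; 0 0 0 1]
T2·T1 = [3 0 0 0; 0 2 0 0; 0 0 3/2 0; 0 0 0 1]
T3·…·T1 = [-3 0 0 0; 0 2 0 0; 0 0 3/2 0; 0 0 0 1]
T4·…·T1 = [-3 2 0 0; 0 2 0 0; 0 0 3/2 0; 0 0 0 1]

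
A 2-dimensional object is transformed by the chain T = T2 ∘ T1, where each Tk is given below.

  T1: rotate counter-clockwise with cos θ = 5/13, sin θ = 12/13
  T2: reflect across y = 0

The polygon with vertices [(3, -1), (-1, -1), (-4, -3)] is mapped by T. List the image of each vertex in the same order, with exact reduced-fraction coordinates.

T1 rotate counter-clockwise with cos θ = 5/13, sin θ = 12/13: (3, -1) → (27/13, 31/13); (-1, -1) → (7/13, -17/13); (-4, -3) → (16/13, -63/13)
T2 reflect across y = 0: (27/13, 31/13) → (27/13, -31/13); (7/13, -17/13) → (7/13, 17/13); (16/13, -63/13) → (16/13, 63/13)

image vertices: (27/13, -31/13), (7/13, 17/13), (16/13, 63/13)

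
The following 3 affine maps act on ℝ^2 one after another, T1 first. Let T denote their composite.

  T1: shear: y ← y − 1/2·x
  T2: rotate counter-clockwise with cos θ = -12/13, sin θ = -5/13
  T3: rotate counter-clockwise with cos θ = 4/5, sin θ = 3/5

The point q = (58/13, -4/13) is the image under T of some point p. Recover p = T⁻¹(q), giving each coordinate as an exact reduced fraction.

p = (-2, 3)

T1 = [1 0 0; -1/2 1 0; 0 0 1]
T2·T1 = [-29/26 5/13 0; 1/13 -12/13 0; 0 0 1]
T3·…·T1 = [-61/65 56/65 0; -79/130 -33/65 0; 0 0 1]
det M = 1; M⁻¹ = [-33/65 -56/65 0; 79/130 -61/65 0; 0 0 1]
M⁻¹ · (58/13, -4/13)ᵀ = (-2, 3)ᵀ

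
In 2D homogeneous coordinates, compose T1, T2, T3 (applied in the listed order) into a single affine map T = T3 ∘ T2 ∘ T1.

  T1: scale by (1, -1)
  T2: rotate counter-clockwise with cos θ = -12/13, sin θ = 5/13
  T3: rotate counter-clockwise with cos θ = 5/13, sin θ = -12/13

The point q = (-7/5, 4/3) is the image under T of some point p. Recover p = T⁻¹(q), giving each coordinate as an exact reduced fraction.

T1 = [1 0 0; 0 -1 0; 0 0 1]
T2·T1 = [-12/13 5/13 0; 5/13 12/13 0; 0 0 1]
T3·…·T1 = [0 1 0; 1 0 0; 0 0 1]
det M = -1; M⁻¹ = [0 1 0; 1 0 0; 0 0 1]
M⁻¹ · (-7/5, 4/3)ᵀ = (4/3, -7/5)ᵀ

p = (4/3, -7/5)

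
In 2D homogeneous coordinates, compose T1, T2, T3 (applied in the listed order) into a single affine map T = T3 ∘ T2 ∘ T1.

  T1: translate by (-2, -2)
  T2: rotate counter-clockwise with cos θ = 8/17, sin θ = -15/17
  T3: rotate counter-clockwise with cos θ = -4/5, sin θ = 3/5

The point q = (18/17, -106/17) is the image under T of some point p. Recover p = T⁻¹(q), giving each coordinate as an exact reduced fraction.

T1 = [1 0 -2; 0 1 -2; 0 0 1]
T2·T1 = [8/17 15/17 -46/17; -15/17 8/17 14/17; 0 0 1]
T3·…·T1 = [13/85 -84/85 142/85; 84/85 13/85 -194/85; 0 0 1]
det M = 1; M⁻¹ = [13/85 84/85 2; -84/85 13/85 2; 0 0 1]
M⁻¹ · (18/17, -106/17)ᵀ = (-4, 0)ᵀ

p = (-4, 0)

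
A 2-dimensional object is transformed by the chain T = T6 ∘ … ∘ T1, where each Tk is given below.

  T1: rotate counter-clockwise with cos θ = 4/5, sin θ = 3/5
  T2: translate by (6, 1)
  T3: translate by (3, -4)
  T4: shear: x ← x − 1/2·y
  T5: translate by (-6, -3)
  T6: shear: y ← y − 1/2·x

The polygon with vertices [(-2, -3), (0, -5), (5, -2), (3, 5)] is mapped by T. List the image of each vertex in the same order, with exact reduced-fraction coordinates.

image vertices: (13/2, -257/20), (19/2, -59/4), (9, -91/10), (1, -7/10)

T1 rotate counter-clockwise with cos θ = 4/5, sin θ = 3/5: (-2, -3) → (1/5, -18/5); (0, -5) → (3, -4); (5, -2) → (26/5, 7/5); (3, 5) → (-3/5, 29/5)
T2 translate by (6, 1): (1/5, -18/5) → (31/5, -13/5); (3, -4) → (9, -3); (26/5, 7/5) → (56/5, 12/5); (-3/5, 29/5) → (27/5, 34/5)
T3 translate by (3, -4): (31/5, -13/5) → (46/5, -33/5); (9, -3) → (12, -7); (56/5, 12/5) → (71/5, -8/5); (27/5, 34/5) → (42/5, 14/5)
T4 shear: x ← x − 1/2·y: (46/5, -33/5) → (25/2, -33/5); (12, -7) → (31/2, -7); (71/5, -8/5) → (15, -8/5); (42/5, 14/5) → (7, 14/5)
T5 translate by (-6, -3): (25/2, -33/5) → (13/2, -48/5); (31/2, -7) → (19/2, -10); (15, -8/5) → (9, -23/5); (7, 14/5) → (1, -1/5)
T6 shear: y ← y − 1/2·x: (13/2, -48/5) → (13/2, -257/20); (19/2, -10) → (19/2, -59/4); (9, -23/5) → (9, -91/10); (1, -1/5) → (1, -7/10)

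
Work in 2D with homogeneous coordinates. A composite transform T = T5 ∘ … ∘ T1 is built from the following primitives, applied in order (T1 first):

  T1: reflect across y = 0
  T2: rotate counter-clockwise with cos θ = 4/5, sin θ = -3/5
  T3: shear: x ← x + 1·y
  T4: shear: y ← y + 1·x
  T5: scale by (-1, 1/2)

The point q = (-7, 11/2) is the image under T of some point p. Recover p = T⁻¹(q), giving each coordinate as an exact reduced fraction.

p = (0, -5)

T1 = [1 0 0; 0 -1 0; 0 0 1]
T2·T1 = [4/5 -3/5 0; -3/5 -4/5 0; 0 0 1]
T3·…·T1 = [1/5 -7/5 0; -3/5 -4/5 0; 0 0 1]
T4·…·T1 = [1/5 -7/5 0; -2/5 -11/5 0; 0 0 1]
T5·…·T1 = [-1/5 7/5 0; -1/5 -11/10 0; 0 0 1]
det M = 1/2; M⁻¹ = [-11/5 -14/5 0; 2/5 -2/5 0; 0 0 1]
M⁻¹ · (-7, 11/2)ᵀ = (0, -5)ᵀ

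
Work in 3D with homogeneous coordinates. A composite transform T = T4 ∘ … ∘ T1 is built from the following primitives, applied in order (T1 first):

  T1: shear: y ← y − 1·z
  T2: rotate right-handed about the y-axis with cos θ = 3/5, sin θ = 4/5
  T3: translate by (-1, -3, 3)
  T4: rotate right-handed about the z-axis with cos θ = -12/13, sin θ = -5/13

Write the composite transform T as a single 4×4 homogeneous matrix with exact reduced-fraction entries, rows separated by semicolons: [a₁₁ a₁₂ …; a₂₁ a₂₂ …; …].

T = [-36/65 5/13 -73/65 -3/13; -3/13 -12/13 8/13 41/13; -4/5 0 3/5 3; 0 0 0 1]

T1 = [1 0 0 0; 0 1 -1 0; 0 0 1 0; 0 0 0 1]
T2·T1 = [3/5 0 4/5 0; 0 1 -1 0; -4/5 0 3/5 0; 0 0 0 1]
T3·…·T1 = [3/5 0 4/5 -1; 0 1 -1 -3; -4/5 0 3/5 3; 0 0 0 1]
T4·…·T1 = [-36/65 5/13 -73/65 -3/13; -3/13 -12/13 8/13 41/13; -4/5 0 3/5 3; 0 0 0 1]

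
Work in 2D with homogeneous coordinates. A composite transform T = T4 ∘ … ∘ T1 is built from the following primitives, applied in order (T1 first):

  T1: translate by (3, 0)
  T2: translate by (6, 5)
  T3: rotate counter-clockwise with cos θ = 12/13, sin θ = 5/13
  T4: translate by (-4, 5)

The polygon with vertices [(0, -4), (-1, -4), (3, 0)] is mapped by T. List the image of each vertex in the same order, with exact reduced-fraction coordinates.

image vertices: (51/13, 122/13), (3, 9), (67/13, 185/13)

T1 translate by (3, 0): (0, -4) → (3, -4); (-1, -4) → (2, -4); (3, 0) → (6, 0)
T2 translate by (6, 5): (3, -4) → (9, 1); (2, -4) → (8, 1); (6, 0) → (12, 5)
T3 rotate counter-clockwise with cos θ = 12/13, sin θ = 5/13: (9, 1) → (103/13, 57/13); (8, 1) → (7, 4); (12, 5) → (119/13, 120/13)
T4 translate by (-4, 5): (103/13, 57/13) → (51/13, 122/13); (7, 4) → (3, 9); (119/13, 120/13) → (67/13, 185/13)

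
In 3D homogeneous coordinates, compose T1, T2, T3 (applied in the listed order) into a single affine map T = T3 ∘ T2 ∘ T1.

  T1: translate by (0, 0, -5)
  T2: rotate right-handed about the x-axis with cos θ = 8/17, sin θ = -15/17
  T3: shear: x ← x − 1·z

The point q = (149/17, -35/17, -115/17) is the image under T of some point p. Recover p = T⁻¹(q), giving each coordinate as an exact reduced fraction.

p = (2, 5, 0)

T1 = [1 0 0 0; 0 1 0 0; 0 0 1 -5; 0 0 0 1]
T2·T1 = [1 0 0 0; 0 8/17 15/17 -75/17; 0 -15/17 8/17 -40/17; 0 0 0 1]
T3·…·T1 = [1 15/17 -8/17 40/17; 0 8/17 15/17 -75/17; 0 -15/17 8/17 -40/17; 0 0 0 1]
det M = 1; M⁻¹ = [1 0 1 0; 0 8/17 -15/17 0; 0 15/17 8/17 5; 0 0 0 1]
M⁻¹ · (149/17, -35/17, -115/17)ᵀ = (2, 5, 0)ᵀ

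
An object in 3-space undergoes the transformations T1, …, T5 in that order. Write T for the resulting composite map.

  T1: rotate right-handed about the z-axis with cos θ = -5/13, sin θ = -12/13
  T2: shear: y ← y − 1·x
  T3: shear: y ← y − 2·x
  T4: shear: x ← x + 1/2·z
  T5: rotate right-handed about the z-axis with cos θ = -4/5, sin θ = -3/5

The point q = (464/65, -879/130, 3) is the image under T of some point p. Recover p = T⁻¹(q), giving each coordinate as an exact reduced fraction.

T1 = [-5/13 12/13 0 0; -12/13 -5/13 0 0; 0 0 1 0; 0 0 0 1]
T2·T1 = [-5/13 12/13 0 0; -7/13 -17/13 0 0; 0 0 1 0; 0 0 0 1]
T3·…·T1 = [-5/13 12/13 0 0; 3/13 -41/13 0 0; 0 0 1 0; 0 0 0 1]
T4·…·T1 = [-5/13 12/13 1/2 0; 3/13 -41/13 0 0; 0 0 1 0; 0 0 0 1]
T5·…·T1 = [29/65 -171/65 -2/5 0; 3/65 128/65 -3/10 0; 0 0 1 0; 0 0 0 1]
det M = 1; M⁻¹ = [128/65 171/65 41/26 0; -3/65 29/65 3/26 0; 0 0 1 0; 0 0 0 1]
M⁻¹ · (464/65, -879/130, 3)ᵀ = (1, -3, 3)ᵀ

p = (1, -3, 3)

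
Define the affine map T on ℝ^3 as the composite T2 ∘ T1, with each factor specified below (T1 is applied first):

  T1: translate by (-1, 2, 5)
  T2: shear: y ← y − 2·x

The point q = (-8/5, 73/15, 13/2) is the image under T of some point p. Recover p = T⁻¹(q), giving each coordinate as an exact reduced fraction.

T1 = [1 0 0 -1; 0 1 0 2; 0 0 1 5; 0 0 0 1]
T2·T1 = [1 0 0 -1; -2 1 0 4; 0 0 1 5; 0 0 0 1]
det M = 1; M⁻¹ = [1 0 0 1; 2 1 0 -2; 0 0 1 -5; 0 0 0 1]
M⁻¹ · (-8/5, 73/15, 13/2)ᵀ = (-3/5, -1/3, 3/2)ᵀ

p = (-3/5, -1/3, 3/2)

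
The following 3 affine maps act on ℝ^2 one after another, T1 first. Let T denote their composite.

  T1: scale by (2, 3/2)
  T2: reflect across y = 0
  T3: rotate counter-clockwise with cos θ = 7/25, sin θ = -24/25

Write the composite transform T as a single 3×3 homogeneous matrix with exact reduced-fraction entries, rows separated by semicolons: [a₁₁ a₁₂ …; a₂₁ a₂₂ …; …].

T = [14/25 -36/25 0; -48/25 -21/50 0; 0 0 1]

T1 = [2 0 0; 0 3/2 0; 0 0 1]
T2·T1 = [2 0 0; 0 -3/2 0; 0 0 1]
T3·…·T1 = [14/25 -36/25 0; -48/25 -21/50 0; 0 0 1]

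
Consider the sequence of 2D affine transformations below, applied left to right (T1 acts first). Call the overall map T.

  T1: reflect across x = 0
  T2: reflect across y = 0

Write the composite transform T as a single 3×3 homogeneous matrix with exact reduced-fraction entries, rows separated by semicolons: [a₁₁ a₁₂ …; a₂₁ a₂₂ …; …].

T = [-1 0 0; 0 -1 0; 0 0 1]

T1 = [-1 0 0; 0 1 0; 0 0 1]
T2·T1 = [-1 0 0; 0 -1 0; 0 0 1]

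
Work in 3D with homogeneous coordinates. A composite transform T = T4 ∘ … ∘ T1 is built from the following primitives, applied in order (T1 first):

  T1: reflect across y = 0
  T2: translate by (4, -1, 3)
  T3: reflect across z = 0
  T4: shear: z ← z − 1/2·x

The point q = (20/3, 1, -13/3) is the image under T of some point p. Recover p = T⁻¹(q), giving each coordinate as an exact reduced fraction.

p = (8/3, -2, -2)

T1 = [1 0 0 0; 0 -1 0 0; 0 0 1 0; 0 0 0 1]
T2·T1 = [1 0 0 4; 0 -1 0 -1; 0 0 1 3; 0 0 0 1]
T3·…·T1 = [1 0 0 4; 0 -1 0 -1; 0 0 -1 -3; 0 0 0 1]
T4·…·T1 = [1 0 0 4; 0 -1 0 -1; -1/2 0 -1 -5; 0 0 0 1]
det M = 1; M⁻¹ = [1 0 0 -4; 0 -1 0 -1; -1/2 0 -1 -3; 0 0 0 1]
M⁻¹ · (20/3, 1, -13/3)ᵀ = (8/3, -2, -2)ᵀ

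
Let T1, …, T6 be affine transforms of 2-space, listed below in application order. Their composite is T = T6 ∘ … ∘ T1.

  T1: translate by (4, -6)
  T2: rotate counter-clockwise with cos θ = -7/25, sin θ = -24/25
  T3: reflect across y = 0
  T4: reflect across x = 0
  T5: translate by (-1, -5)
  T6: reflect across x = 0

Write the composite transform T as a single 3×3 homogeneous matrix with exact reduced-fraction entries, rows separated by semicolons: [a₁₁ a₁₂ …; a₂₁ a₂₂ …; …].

T1 = [1 0 4; 0 1 -6; 0 0 1]
T2·T1 = [-7/25 24/25 -172/25; -24/25 -7/25 -54/25; 0 0 1]
T3·…·T1 = [-7/25 24/25 -172/25; 24/25 7/25 54/25; 0 0 1]
T4·…·T1 = [7/25 -24/25 172/25; 24/25 7/25 54/25; 0 0 1]
T5·…·T1 = [7/25 -24/25 147/25; 24/25 7/25 -71/25; 0 0 1]
T6·…·T1 = [-7/25 24/25 -147/25; 24/25 7/25 -71/25; 0 0 1]

T = [-7/25 24/25 -147/25; 24/25 7/25 -71/25; 0 0 1]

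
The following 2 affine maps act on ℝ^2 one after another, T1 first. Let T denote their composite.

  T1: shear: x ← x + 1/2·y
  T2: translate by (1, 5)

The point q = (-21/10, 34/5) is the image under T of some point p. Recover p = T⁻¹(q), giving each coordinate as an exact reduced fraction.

T1 = [1 1/2 0; 0 1 0; 0 0 1]
T2·T1 = [1 1/2 1; 0 1 5; 0 0 1]
det M = 1; M⁻¹ = [1 -1/2 3/2; 0 1 -5; 0 0 1]
M⁻¹ · (-21/10, 34/5)ᵀ = (-4, 9/5)ᵀ

p = (-4, 9/5)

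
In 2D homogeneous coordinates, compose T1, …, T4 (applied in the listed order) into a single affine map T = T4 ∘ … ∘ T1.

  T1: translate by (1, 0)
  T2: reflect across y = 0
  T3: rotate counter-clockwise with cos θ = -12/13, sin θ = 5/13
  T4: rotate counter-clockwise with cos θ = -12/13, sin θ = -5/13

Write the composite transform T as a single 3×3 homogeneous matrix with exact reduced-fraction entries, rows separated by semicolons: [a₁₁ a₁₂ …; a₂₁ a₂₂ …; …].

T1 = [1 0 1; 0 1 0; 0 0 1]
T2·T1 = [1 0 1; 0 -1 0; 0 0 1]
T3·…·T1 = [-12/13 5/13 -12/13; 5/13 12/13 5/13; 0 0 1]
T4·…·T1 = [1 0 1; 0 -1 0; 0 0 1]

T = [1 0 1; 0 -1 0; 0 0 1]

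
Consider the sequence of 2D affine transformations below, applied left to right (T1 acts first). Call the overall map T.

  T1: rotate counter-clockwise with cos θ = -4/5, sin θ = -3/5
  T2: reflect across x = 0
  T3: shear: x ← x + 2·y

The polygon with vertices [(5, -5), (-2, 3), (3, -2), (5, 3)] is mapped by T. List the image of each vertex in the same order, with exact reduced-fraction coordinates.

image vertices: (9, 1), (-29/5, -6/5), (16/5, -1/5), (-43/5, -27/5)

T1 rotate counter-clockwise with cos θ = -4/5, sin θ = -3/5: (5, -5) → (-7, 1); (-2, 3) → (17/5, -6/5); (3, -2) → (-18/5, -1/5); (5, 3) → (-11/5, -27/5)
T2 reflect across x = 0: (-7, 1) → (7, 1); (17/5, -6/5) → (-17/5, -6/5); (-18/5, -1/5) → (18/5, -1/5); (-11/5, -27/5) → (11/5, -27/5)
T3 shear: x ← x + 2·y: (7, 1) → (9, 1); (-17/5, -6/5) → (-29/5, -6/5); (18/5, -1/5) → (16/5, -1/5); (11/5, -27/5) → (-43/5, -27/5)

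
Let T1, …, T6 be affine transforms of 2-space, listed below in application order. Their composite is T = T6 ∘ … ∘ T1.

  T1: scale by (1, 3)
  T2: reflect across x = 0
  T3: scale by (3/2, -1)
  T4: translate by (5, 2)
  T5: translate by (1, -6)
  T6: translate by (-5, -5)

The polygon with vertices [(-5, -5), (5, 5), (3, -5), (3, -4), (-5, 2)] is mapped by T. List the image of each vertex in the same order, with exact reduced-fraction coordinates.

T1 scale by (1, 3): (-5, -5) → (-5, -15); (5, 5) → (5, 15); (3, -5) → (3, -15); (3, -4) → (3, -12); (-5, 2) → (-5, 6)
T2 reflect across x = 0: (-5, -15) → (5, -15); (5, 15) → (-5, 15); (3, -15) → (-3, -15); (3, -12) → (-3, -12); (-5, 6) → (5, 6)
T3 scale by (3/2, -1): (5, -15) → (15/2, 15); (-5, 15) → (-15/2, -15); (-3, -15) → (-9/2, 15); (-3, -12) → (-9/2, 12); (5, 6) → (15/2, -6)
T4 translate by (5, 2): (15/2, 15) → (25/2, 17); (-15/2, -15) → (-5/2, -13); (-9/2, 15) → (1/2, 17); (-9/2, 12) → (1/2, 14); (15/2, -6) → (25/2, -4)
T5 translate by (1, -6): (25/2, 17) → (27/2, 11); (-5/2, -13) → (-3/2, -19); (1/2, 17) → (3/2, 11); (1/2, 14) → (3/2, 8); (25/2, -4) → (27/2, -10)
T6 translate by (-5, -5): (27/2, 11) → (17/2, 6); (-3/2, -19) → (-13/2, -24); (3/2, 11) → (-7/2, 6); (3/2, 8) → (-7/2, 3); (27/2, -10) → (17/2, -15)

image vertices: (17/2, 6), (-13/2, -24), (-7/2, 6), (-7/2, 3), (17/2, -15)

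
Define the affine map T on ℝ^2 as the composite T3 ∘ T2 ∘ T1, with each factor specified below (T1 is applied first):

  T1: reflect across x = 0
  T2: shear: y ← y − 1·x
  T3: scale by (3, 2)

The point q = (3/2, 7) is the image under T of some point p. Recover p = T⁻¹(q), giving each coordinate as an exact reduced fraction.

T1 = [-1 0 0; 0 1 0; 0 0 1]
T2·T1 = [-1 0 0; 1 1 0; 0 0 1]
T3·…·T1 = [-3 0 0; 2 2 0; 0 0 1]
det M = -6; M⁻¹ = [-1/3 0 0; 1/3 1/2 0; 0 0 1]
M⁻¹ · (3/2, 7)ᵀ = (-1/2, 4)ᵀ

p = (-1/2, 4)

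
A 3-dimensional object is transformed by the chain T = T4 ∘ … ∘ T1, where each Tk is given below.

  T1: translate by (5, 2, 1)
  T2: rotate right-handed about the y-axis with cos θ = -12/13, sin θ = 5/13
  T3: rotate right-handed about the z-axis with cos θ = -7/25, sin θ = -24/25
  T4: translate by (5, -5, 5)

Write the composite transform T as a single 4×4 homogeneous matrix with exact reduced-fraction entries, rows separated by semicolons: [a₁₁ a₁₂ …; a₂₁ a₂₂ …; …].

T1 = [1 0 0 5; 0 1 0 2; 0 0 1 1; 0 0 0 1]
T2·T1 = [-12/13 0 5/13 -55/13; 0 1 0 2; -5/13 0 -12/13 -37/13; 0 0 0 1]
T3·…·T1 = [84/325 24/25 -7/65 1009/325; 288/325 -7/25 -24/65 1138/325; -5/13 0 -12/13 -37/13; 0 0 0 1]
T4·…·T1 = [84/325 24/25 -7/65 2634/325; 288/325 -7/25 -24/65 -487/325; -5/13 0 -12/13 28/13; 0 0 0 1]

T = [84/325 24/25 -7/65 2634/325; 288/325 -7/25 -24/65 -487/325; -5/13 0 -12/13 28/13; 0 0 0 1]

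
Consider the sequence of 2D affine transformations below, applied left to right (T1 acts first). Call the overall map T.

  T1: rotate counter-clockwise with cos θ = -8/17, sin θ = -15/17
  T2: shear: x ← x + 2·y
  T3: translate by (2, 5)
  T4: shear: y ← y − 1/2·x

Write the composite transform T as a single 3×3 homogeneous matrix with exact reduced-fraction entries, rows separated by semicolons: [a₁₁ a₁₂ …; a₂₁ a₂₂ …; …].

T = [-38/17 -1/17 2; 4/17 -15/34 4; 0 0 1]

T1 = [-8/17 15/17 0; -15/17 -8/17 0; 0 0 1]
T2·T1 = [-38/17 -1/17 0; -15/17 -8/17 0; 0 0 1]
T3·…·T1 = [-38/17 -1/17 2; -15/17 -8/17 5; 0 0 1]
T4·…·T1 = [-38/17 -1/17 2; 4/17 -15/34 4; 0 0 1]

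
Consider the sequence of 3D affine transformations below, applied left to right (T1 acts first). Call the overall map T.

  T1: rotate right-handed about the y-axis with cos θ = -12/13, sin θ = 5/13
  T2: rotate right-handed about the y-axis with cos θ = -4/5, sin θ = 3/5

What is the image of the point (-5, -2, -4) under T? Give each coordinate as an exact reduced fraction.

T(p) = (59/65, -2, -412/65)

T1 rotate right-handed about the y-axis with cos θ = -12/13, sin θ = 5/13: (-5, -2, -4) → (40/13, -2, 73/13)
T2 rotate right-handed about the y-axis with cos θ = -4/5, sin θ = 3/5: (40/13, -2, 73/13) → (59/65, -2, -412/65)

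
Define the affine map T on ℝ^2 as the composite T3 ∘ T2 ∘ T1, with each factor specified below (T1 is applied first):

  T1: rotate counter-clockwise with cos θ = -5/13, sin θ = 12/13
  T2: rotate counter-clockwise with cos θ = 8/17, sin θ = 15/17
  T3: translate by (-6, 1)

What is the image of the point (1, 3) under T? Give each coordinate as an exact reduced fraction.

T1 rotate counter-clockwise with cos θ = -5/13, sin θ = 12/13: (1, 3) → (-41/13, -3/13)
T2 rotate counter-clockwise with cos θ = 8/17, sin θ = 15/17: (-41/13, -3/13) → (-283/221, -639/221)
T3 translate by (-6, 1): (-283/221, -639/221) → (-1609/221, -418/221)

T(p) = (-1609/221, -418/221)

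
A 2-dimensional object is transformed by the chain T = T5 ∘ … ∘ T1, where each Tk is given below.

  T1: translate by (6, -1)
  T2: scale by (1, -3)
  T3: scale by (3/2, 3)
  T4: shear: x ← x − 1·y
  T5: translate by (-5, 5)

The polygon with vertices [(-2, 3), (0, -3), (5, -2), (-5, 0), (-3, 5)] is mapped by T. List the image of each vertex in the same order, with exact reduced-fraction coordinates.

T1 translate by (6, -1): (-2, 3) → (4, 2); (0, -3) → (6, -4); (5, -2) → (11, -3); (-5, 0) → (1, -1); (-3, 5) → (3, 4)
T2 scale by (1, -3): (4, 2) → (4, -6); (6, -4) → (6, 12); (11, -3) → (11, 9); (1, -1) → (1, 3); (3, 4) → (3, -12)
T3 scale by (3/2, 3): (4, -6) → (6, -18); (6, 12) → (9, 36); (11, 9) → (33/2, 27); (1, 3) → (3/2, 9); (3, -12) → (9/2, -36)
T4 shear: x ← x − 1·y: (6, -18) → (24, -18); (9, 36) → (-27, 36); (33/2, 27) → (-21/2, 27); (3/2, 9) → (-15/2, 9); (9/2, -36) → (81/2, -36)
T5 translate by (-5, 5): (24, -18) → (19, -13); (-27, 36) → (-32, 41); (-21/2, 27) → (-31/2, 32); (-15/2, 9) → (-25/2, 14); (81/2, -36) → (71/2, -31)

image vertices: (19, -13), (-32, 41), (-31/2, 32), (-25/2, 14), (71/2, -31)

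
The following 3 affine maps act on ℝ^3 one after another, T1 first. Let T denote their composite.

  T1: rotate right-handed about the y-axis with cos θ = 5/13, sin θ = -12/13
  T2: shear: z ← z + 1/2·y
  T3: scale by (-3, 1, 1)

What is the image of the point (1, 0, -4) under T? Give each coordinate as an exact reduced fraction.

T(p) = (-159/13, 0, -8/13)

T1 rotate right-handed about the y-axis with cos θ = 5/13, sin θ = -12/13: (1, 0, -4) → (53/13, 0, -8/13)
T2 shear: z ← z + 1/2·y: (53/13, 0, -8/13) → (53/13, 0, -8/13)
T3 scale by (-3, 1, 1): (53/13, 0, -8/13) → (-159/13, 0, -8/13)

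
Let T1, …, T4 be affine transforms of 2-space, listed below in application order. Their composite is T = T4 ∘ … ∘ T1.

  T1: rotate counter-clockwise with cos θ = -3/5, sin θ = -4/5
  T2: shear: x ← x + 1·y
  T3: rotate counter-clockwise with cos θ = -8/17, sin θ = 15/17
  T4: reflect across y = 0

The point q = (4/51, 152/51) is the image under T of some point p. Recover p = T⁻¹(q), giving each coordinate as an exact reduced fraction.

p = (4/3, -4)

T1 = [-3/5 4/5 0; -4/5 -3/5 0; 0 0 1]
T2·T1 = [-7/5 1/5 0; -4/5 -3/5 0; 0 0 1]
T3·…·T1 = [116/85 37/85 0; -73/85 39/85 0; 0 0 1]
T4·…·T1 = [116/85 37/85 0; 73/85 -39/85 0; 0 0 1]
det M = -1; M⁻¹ = [39/85 37/85 0; 73/85 -116/85 0; 0 0 1]
M⁻¹ · (4/51, 152/51)ᵀ = (4/3, -4)ᵀ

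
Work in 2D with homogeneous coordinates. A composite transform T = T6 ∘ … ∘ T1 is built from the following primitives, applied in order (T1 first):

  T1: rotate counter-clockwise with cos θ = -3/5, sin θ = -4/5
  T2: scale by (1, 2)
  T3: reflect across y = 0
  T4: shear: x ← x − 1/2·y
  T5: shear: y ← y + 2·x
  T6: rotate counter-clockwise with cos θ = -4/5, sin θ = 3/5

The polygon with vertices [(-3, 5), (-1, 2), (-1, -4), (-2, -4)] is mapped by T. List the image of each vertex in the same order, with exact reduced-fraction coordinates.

image vertices: (-278/25, -154/25), (-102/25, -61/25), (66/25, 113/25), (4/5, 22/5)

T1 rotate counter-clockwise with cos θ = -3/5, sin θ = -4/5: (-3, 5) → (29/5, -3/5); (-1, 2) → (11/5, -2/5); (-1, -4) → (-13/5, 16/5); (-2, -4) → (-2, 4)
T2 scale by (1, 2): (29/5, -3/5) → (29/5, -6/5); (11/5, -2/5) → (11/5, -4/5); (-13/5, 16/5) → (-13/5, 32/5); (-2, 4) → (-2, 8)
T3 reflect across y = 0: (29/5, -6/5) → (29/5, 6/5); (11/5, -4/5) → (11/5, 4/5); (-13/5, 32/5) → (-13/5, -32/5); (-2, 8) → (-2, -8)
T4 shear: x ← x − 1/2·y: (29/5, 6/5) → (26/5, 6/5); (11/5, 4/5) → (9/5, 4/5); (-13/5, -32/5) → (3/5, -32/5); (-2, -8) → (2, -8)
T5 shear: y ← y + 2·x: (26/5, 6/5) → (26/5, 58/5); (9/5, 4/5) → (9/5, 22/5); (3/5, -32/5) → (3/5, -26/5); (2, -8) → (2, -4)
T6 rotate counter-clockwise with cos θ = -4/5, sin θ = 3/5: (26/5, 58/5) → (-278/25, -154/25); (9/5, 22/5) → (-102/25, -61/25); (3/5, -26/5) → (66/25, 113/25); (2, -4) → (4/5, 22/5)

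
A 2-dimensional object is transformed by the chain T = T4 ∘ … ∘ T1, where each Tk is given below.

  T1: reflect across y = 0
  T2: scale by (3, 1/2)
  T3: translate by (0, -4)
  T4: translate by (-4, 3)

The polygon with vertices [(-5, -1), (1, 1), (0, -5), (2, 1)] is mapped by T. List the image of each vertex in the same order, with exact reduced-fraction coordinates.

image vertices: (-19, -1/2), (-1, -3/2), (-4, 3/2), (2, -3/2)

T1 reflect across y = 0: (-5, -1) → (-5, 1); (1, 1) → (1, -1); (0, -5) → (0, 5); (2, 1) → (2, -1)
T2 scale by (3, 1/2): (-5, 1) → (-15, 1/2); (1, -1) → (3, -1/2); (0, 5) → (0, 5/2); (2, -1) → (6, -1/2)
T3 translate by (0, -4): (-15, 1/2) → (-15, -7/2); (3, -1/2) → (3, -9/2); (0, 5/2) → (0, -3/2); (6, -1/2) → (6, -9/2)
T4 translate by (-4, 3): (-15, -7/2) → (-19, -1/2); (3, -9/2) → (-1, -3/2); (0, -3/2) → (-4, 3/2); (6, -9/2) → (2, -3/2)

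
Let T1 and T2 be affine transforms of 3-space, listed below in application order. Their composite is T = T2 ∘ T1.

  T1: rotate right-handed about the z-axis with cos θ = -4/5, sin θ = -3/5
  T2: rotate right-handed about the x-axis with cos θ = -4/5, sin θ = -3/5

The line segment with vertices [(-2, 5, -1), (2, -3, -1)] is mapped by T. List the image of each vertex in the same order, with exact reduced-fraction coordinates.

T1 rotate right-handed about the z-axis with cos θ = -4/5, sin θ = -3/5: (-2, 5, -1) → (23/5, -14/5, -1); (2, -3, -1) → (-17/5, 6/5, -1)
T2 rotate right-handed about the x-axis with cos θ = -4/5, sin θ = -3/5: (23/5, -14/5, -1) → (23/5, 41/25, 62/25); (-17/5, 6/5, -1) → (-17/5, -39/25, 2/25)

image vertices: (23/5, 41/25, 62/25), (-17/5, -39/25, 2/25)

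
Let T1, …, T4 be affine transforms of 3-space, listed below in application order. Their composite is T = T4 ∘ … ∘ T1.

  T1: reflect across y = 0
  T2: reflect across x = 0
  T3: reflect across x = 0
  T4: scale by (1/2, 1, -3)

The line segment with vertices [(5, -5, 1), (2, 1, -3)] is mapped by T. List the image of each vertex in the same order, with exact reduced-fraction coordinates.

image vertices: (5/2, 5, -3), (1, -1, 9)

T1 reflect across y = 0: (5, -5, 1) → (5, 5, 1); (2, 1, -3) → (2, -1, -3)
T2 reflect across x = 0: (5, 5, 1) → (-5, 5, 1); (2, -1, -3) → (-2, -1, -3)
T3 reflect across x = 0: (-5, 5, 1) → (5, 5, 1); (-2, -1, -3) → (2, -1, -3)
T4 scale by (1/2, 1, -3): (5, 5, 1) → (5/2, 5, -3); (2, -1, -3) → (1, -1, 9)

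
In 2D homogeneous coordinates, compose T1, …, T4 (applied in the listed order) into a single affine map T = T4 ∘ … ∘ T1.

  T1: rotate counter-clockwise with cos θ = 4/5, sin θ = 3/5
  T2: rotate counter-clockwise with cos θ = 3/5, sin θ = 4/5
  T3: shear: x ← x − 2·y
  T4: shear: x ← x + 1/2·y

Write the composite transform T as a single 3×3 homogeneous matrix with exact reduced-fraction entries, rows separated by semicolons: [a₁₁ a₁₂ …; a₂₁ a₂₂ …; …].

T1 = [4/5 -3/5 0; 3/5 4/5 0; 0 0 1]
T2·T1 = [0 -1 0; 1 0 0; 0 0 1]
T3·…·T1 = [-2 -1 0; 1 0 0; 0 0 1]
T4·…·T1 = [-3/2 -1 0; 1 0 0; 0 0 1]

T = [-3/2 -1 0; 1 0 0; 0 0 1]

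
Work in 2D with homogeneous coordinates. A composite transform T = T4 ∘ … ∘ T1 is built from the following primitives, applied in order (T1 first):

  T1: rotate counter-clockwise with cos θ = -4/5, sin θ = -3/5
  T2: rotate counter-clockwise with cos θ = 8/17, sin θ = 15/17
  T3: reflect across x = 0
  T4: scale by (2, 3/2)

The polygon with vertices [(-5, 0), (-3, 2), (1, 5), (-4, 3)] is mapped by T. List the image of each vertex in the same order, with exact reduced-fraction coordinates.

image vertices: (26/17, 126/17), (-258/85, 417/85), (-866/85, -57/170), (-80/17, 225/34)

T1 rotate counter-clockwise with cos θ = -4/5, sin θ = -3/5: (-5, 0) → (4, 3); (-3, 2) → (18/5, 1/5); (1, 5) → (11/5, -23/5); (-4, 3) → (5, 0)
T2 rotate counter-clockwise with cos θ = 8/17, sin θ = 15/17: (4, 3) → (-13/17, 84/17); (18/5, 1/5) → (129/85, 278/85); (11/5, -23/5) → (433/85, -19/85); (5, 0) → (40/17, 75/17)
T3 reflect across x = 0: (-13/17, 84/17) → (13/17, 84/17); (129/85, 278/85) → (-129/85, 278/85); (433/85, -19/85) → (-433/85, -19/85); (40/17, 75/17) → (-40/17, 75/17)
T4 scale by (2, 3/2): (13/17, 84/17) → (26/17, 126/17); (-129/85, 278/85) → (-258/85, 417/85); (-433/85, -19/85) → (-866/85, -57/170); (-40/17, 75/17) → (-80/17, 225/34)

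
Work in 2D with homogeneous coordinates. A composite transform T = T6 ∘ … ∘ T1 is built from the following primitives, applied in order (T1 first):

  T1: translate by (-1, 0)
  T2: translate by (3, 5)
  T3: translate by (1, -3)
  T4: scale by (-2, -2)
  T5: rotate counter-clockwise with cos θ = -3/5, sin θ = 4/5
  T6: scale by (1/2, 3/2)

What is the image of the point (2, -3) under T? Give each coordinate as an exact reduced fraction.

T(p) = (11/5, -69/5)

T1 translate by (-1, 0): (2, -3) → (1, -3)
T2 translate by (3, 5): (1, -3) → (4, 2)
T3 translate by (1, -3): (4, 2) → (5, -1)
T4 scale by (-2, -2): (5, -1) → (-10, 2)
T5 rotate counter-clockwise with cos θ = -3/5, sin θ = 4/5: (-10, 2) → (22/5, -46/5)
T6 scale by (1/2, 3/2): (22/5, -46/5) → (11/5, -69/5)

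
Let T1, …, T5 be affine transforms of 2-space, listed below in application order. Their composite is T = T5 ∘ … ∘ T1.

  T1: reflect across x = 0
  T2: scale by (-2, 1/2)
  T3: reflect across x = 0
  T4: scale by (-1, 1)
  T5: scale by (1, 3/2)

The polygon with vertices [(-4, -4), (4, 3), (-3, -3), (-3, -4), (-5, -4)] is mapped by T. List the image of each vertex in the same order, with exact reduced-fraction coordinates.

image vertices: (-8, -3), (8, 9/4), (-6, -9/4), (-6, -3), (-10, -3)

T1 reflect across x = 0: (-4, -4) → (4, -4); (4, 3) → (-4, 3); (-3, -3) → (3, -3); (-3, -4) → (3, -4); (-5, -4) → (5, -4)
T2 scale by (-2, 1/2): (4, -4) → (-8, -2); (-4, 3) → (8, 3/2); (3, -3) → (-6, -3/2); (3, -4) → (-6, -2); (5, -4) → (-10, -2)
T3 reflect across x = 0: (-8, -2) → (8, -2); (8, 3/2) → (-8, 3/2); (-6, -3/2) → (6, -3/2); (-6, -2) → (6, -2); (-10, -2) → (10, -2)
T4 scale by (-1, 1): (8, -2) → (-8, -2); (-8, 3/2) → (8, 3/2); (6, -3/2) → (-6, -3/2); (6, -2) → (-6, -2); (10, -2) → (-10, -2)
T5 scale by (1, 3/2): (-8, -2) → (-8, -3); (8, 3/2) → (8, 9/4); (-6, -3/2) → (-6, -9/4); (-6, -2) → (-6, -3); (-10, -2) → (-10, -3)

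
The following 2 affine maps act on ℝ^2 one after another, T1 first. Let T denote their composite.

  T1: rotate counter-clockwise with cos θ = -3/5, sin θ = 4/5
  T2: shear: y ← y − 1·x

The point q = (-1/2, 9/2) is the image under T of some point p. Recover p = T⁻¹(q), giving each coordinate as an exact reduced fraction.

p = (7/2, -2)

T1 = [-3/5 -4/5 0; 4/5 -3/5 0; 0 0 1]
T2·T1 = [-3/5 -4/5 0; 7/5 1/5 0; 0 0 1]
det M = 1; M⁻¹ = [1/5 4/5 0; -7/5 -3/5 0; 0 0 1]
M⁻¹ · (-1/2, 9/2)ᵀ = (7/2, -2)ᵀ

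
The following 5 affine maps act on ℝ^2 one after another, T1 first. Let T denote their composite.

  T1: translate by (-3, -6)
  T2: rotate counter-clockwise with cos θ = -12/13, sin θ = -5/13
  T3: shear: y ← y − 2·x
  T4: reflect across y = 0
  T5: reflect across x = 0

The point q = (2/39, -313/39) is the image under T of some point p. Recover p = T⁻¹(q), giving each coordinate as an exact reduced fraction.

T1 = [1 0 -3; 0 1 -6; 0 0 1]
T2·T1 = [-12/13 5/13 6/13; -5/13 -12/13 87/13; 0 0 1]
T3·…·T1 = [-12/13 5/13 6/13; 19/13 -22/13 75/13; 0 0 1]
T4·…·T1 = [-12/13 5/13 6/13; -19/13 22/13 -75/13; 0 0 1]
T5·…·T1 = [12/13 -5/13 -6/13; -19/13 22/13 -75/13; 0 0 1]
det M = 1; M⁻¹ = [22/13 5/13 3; 19/13 12/13 6; 0 0 1]
M⁻¹ · (2/39, -313/39)ᵀ = (0, -4/3)ᵀ

p = (0, -4/3)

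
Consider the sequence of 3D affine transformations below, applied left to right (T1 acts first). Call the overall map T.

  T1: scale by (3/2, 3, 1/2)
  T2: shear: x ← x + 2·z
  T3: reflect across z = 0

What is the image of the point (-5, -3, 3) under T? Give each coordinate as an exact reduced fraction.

T1 scale by (3/2, 3, 1/2): (-5, -3, 3) → (-15/2, -9, 3/2)
T2 shear: x ← x + 2·z: (-15/2, -9, 3/2) → (-9/2, -9, 3/2)
T3 reflect across z = 0: (-9/2, -9, 3/2) → (-9/2, -9, -3/2)

T(p) = (-9/2, -9, -3/2)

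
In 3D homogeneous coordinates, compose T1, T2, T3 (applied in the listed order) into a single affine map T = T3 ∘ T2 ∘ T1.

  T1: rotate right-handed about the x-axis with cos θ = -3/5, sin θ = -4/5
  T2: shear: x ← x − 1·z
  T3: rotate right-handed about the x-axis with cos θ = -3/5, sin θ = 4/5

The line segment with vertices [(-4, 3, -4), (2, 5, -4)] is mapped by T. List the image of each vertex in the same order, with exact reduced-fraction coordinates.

T1 rotate right-handed about the x-axis with cos θ = -3/5, sin θ = -4/5: (-4, 3, -4) → (-4, -5, 0); (2, 5, -4) → (2, -31/5, -8/5)
T2 shear: x ← x − 1·z: (-4, -5, 0) → (-4, -5, 0); (2, -31/5, -8/5) → (18/5, -31/5, -8/5)
T3 rotate right-handed about the x-axis with cos θ = -3/5, sin θ = 4/5: (-4, -5, 0) → (-4, 3, -4); (18/5, -31/5, -8/5) → (18/5, 5, -4)

image vertices: (-4, 3, -4), (18/5, 5, -4)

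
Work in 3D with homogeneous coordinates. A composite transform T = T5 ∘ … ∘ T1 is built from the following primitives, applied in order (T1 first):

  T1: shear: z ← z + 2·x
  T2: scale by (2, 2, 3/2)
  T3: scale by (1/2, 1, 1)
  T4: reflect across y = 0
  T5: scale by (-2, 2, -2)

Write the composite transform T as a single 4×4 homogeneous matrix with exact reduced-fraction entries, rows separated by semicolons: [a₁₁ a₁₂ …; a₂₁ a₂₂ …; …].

T1 = [1 0 0 0; 0 1 0 0; 2 0 1 0; 0 0 0 1]
T2·T1 = [2 0 0 0; 0 2 0 0; 3 0 3/2 0; 0 0 0 1]
T3·…·T1 = [1 0 0 0; 0 2 0 0; 3 0 3/2 0; 0 0 0 1]
T4·…·T1 = [1 0 0 0; 0 -2 0 0; 3 0 3/2 0; 0 0 0 1]
T5·…·T1 = [-2 0 0 0; 0 -4 0 0; -6 0 -3 0; 0 0 0 1]

T = [-2 0 0 0; 0 -4 0 0; -6 0 -3 0; 0 0 0 1]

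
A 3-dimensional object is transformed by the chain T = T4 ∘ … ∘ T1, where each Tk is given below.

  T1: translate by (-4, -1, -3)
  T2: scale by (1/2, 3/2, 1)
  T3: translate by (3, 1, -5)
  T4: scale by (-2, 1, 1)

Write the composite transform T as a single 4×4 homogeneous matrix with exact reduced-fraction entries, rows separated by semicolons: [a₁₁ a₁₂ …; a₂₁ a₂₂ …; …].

T = [-1 0 0 -2; 0 3/2 0 -1/2; 0 0 1 -8; 0 0 0 1]

T1 = [1 0 0 -4; 0 1 0 -1; 0 0 1 -3; 0 0 0 1]
T2·T1 = [1/2 0 0 -2; 0 3/2 0 -3/2; 0 0 1 -3; 0 0 0 1]
T3·…·T1 = [1/2 0 0 1; 0 3/2 0 -1/2; 0 0 1 -8; 0 0 0 1]
T4·…·T1 = [-1 0 0 -2; 0 3/2 0 -1/2; 0 0 1 -8; 0 0 0 1]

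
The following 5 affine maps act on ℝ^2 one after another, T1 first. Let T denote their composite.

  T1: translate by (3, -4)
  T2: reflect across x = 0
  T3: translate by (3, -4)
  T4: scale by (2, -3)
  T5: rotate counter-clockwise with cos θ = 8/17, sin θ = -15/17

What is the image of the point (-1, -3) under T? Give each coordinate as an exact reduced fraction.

T(p) = (511/17, 234/17)

T1 translate by (3, -4): (-1, -3) → (2, -7)
T2 reflect across x = 0: (2, -7) → (-2, -7)
T3 translate by (3, -4): (-2, -7) → (1, -11)
T4 scale by (2, -3): (1, -11) → (2, 33)
T5 rotate counter-clockwise with cos θ = 8/17, sin θ = -15/17: (2, 33) → (511/17, 234/17)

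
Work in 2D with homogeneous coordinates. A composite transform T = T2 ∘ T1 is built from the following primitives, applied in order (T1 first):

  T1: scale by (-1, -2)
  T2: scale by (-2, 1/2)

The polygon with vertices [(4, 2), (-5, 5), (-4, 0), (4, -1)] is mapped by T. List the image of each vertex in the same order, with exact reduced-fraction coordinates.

image vertices: (8, -2), (-10, -5), (-8, 0), (8, 1)

T1 scale by (-1, -2): (4, 2) → (-4, -4); (-5, 5) → (5, -10); (-4, 0) → (4, 0); (4, -1) → (-4, 2)
T2 scale by (-2, 1/2): (-4, -4) → (8, -2); (5, -10) → (-10, -5); (4, 0) → (-8, 0); (-4, 2) → (8, 1)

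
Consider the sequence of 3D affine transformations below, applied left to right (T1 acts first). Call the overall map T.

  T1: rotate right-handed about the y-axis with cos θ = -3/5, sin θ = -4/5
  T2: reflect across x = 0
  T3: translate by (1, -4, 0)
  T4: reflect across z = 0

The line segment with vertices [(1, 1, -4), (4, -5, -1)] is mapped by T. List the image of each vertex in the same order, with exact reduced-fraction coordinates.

image vertices: (-8/5, -3, -16/5), (13/5, -9, -19/5)

T1 rotate right-handed about the y-axis with cos θ = -3/5, sin θ = -4/5: (1, 1, -4) → (13/5, 1, 16/5); (4, -5, -1) → (-8/5, -5, 19/5)
T2 reflect across x = 0: (13/5, 1, 16/5) → (-13/5, 1, 16/5); (-8/5, -5, 19/5) → (8/5, -5, 19/5)
T3 translate by (1, -4, 0): (-13/5, 1, 16/5) → (-8/5, -3, 16/5); (8/5, -5, 19/5) → (13/5, -9, 19/5)
T4 reflect across z = 0: (-8/5, -3, 16/5) → (-8/5, -3, -16/5); (13/5, -9, 19/5) → (13/5, -9, -19/5)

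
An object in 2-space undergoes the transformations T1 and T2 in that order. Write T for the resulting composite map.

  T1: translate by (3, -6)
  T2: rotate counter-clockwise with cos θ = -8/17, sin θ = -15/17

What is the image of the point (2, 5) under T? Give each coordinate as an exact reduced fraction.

T(p) = (-55/17, -67/17)

T1 translate by (3, -6): (2, 5) → (5, -1)
T2 rotate counter-clockwise with cos θ = -8/17, sin θ = -15/17: (5, -1) → (-55/17, -67/17)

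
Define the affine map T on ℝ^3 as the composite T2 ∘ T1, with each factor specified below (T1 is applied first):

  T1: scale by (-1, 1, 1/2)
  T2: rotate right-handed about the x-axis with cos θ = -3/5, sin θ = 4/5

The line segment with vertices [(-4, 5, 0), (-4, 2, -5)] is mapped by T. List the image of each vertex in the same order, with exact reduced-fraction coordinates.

T1 scale by (-1, 1, 1/2): (-4, 5, 0) → (4, 5, 0); (-4, 2, -5) → (4, 2, -5/2)
T2 rotate right-handed about the x-axis with cos θ = -3/5, sin θ = 4/5: (4, 5, 0) → (4, -3, 4); (4, 2, -5/2) → (4, 4/5, 31/10)

image vertices: (4, -3, 4), (4, 4/5, 31/10)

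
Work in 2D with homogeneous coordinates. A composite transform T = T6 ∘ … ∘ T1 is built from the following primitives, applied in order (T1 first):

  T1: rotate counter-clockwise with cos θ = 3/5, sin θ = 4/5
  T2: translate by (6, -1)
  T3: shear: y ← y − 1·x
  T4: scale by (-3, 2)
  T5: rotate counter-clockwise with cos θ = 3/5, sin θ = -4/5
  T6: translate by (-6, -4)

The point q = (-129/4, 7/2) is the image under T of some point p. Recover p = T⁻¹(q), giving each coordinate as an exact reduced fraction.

p = (3/4, -1)

T1 = [3/5 -4/5 0; 4/5 3/5 0; 0 0 1]
T2·T1 = [3/5 -4/5 6; 4/5 3/5 -1; 0 0 1]
T3·…·T1 = [3/5 -4/5 6; 1/5 7/5 -7; 0 0 1]
T4·…·T1 = [-9/5 12/5 -18; 2/5 14/5 -14; 0 0 1]
T5·…·T1 = [-19/25 92/25 -22; 42/25 -6/25 6; 0 0 1]
T6·…·T1 = [-19/25 92/25 -28; 42/25 -6/25 2; 0 0 1]
det M = -6; M⁻¹ = [1/25 46/75 -8/75; 7/25 19/150 569/75; 0 0 1]
M⁻¹ · (-129/4, 7/2)ᵀ = (3/4, -1)ᵀ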